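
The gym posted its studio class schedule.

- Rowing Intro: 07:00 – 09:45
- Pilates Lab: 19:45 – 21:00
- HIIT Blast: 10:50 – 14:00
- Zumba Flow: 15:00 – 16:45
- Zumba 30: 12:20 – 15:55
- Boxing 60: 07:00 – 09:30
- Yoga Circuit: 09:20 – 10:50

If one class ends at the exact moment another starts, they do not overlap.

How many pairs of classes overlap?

Sorted by start: Rowing Intro, Boxing 60, Yoga Circuit, HIIT Blast, Zumba 30, Zumba Flow, Pilates Lab.
Boxing 60 starts before Rowing Intro ends → Rowing Intro and Boxing 60 overlap.
Yoga Circuit starts before Rowing Intro ends → Rowing Intro and Yoga Circuit overlap.
HIIT Blast starts after Rowing Intro ends, so nothing later overlaps Rowing Intro either.
Yoga Circuit starts before Boxing 60 ends → Boxing 60 and Yoga Circuit overlap.
HIIT Blast starts after Boxing 60 ends, so nothing later overlaps Boxing 60 either.
HIIT Blast starts exactly when Yoga Circuit ends (back-to-back, no overlap), so nothing later overlaps Yoga Circuit either.
Zumba 30 starts before HIIT Blast ends → HIIT Blast and Zumba 30 overlap.
Zumba Flow starts after HIIT Blast ends, so nothing later overlaps HIIT Blast either.
Zumba Flow starts before Zumba 30 ends → Zumba 30 and Zumba Flow overlap.
Pilates Lab starts after Zumba 30 ends.
Pilates Lab starts after Zumba Flow ends.
Overlapping pairs: Boxing 60 & Rowing Intro, Boxing 60 & Yoga Circuit, HIIT Blast & Zumba 30, Rowing Intro & Yoga Circuit, Zumba 30 & Zumba Flow — 5 in total.

5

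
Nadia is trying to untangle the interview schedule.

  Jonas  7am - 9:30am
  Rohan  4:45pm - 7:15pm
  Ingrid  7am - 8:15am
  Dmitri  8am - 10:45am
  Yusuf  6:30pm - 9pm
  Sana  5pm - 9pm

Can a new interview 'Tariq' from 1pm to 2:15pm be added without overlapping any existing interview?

Yes — the slot is free

Jonas: ends 9:30am at or before Tariq starts 1pm → clear.
Ingrid: ends 8:15am at or before Tariq starts 1pm → clear.
Dmitri: ends 10:45am at or before Tariq starts 1pm → clear.
Rohan: starts 4:45pm at or after Tariq ends 2:15pm → clear.
Sana: starts 5pm at or after Tariq ends 2:15pm → clear.
Yusuf: starts 6:30pm at or after Tariq ends 2:15pm → clear.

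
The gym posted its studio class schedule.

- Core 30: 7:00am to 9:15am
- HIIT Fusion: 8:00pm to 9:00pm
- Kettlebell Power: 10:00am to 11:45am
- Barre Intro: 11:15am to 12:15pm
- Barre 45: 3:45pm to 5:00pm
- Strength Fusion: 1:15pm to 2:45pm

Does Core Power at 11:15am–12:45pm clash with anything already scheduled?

Yes — it overlaps Barre Intro, Kettlebell Power

Core 30: ends 9:15am at or before Core Power starts 11:15am → clear.
Kettlebell Power: starts 10:00am before Core Power ends 12:45pm, and ends 11:45am after Core Power starts 11:15am → overlap.
Barre Intro: starts 11:15am before Core Power ends 12:45pm, and ends 12:15pm after Core Power starts 11:15am → overlap.
Strength Fusion: starts 1:15pm at or after Core Power ends 12:45pm → clear.
Barre 45: starts 3:45pm at or after Core Power ends 12:45pm → clear.
HIIT Fusion: starts 8:00pm at or after Core Power ends 12:45pm → clear.
Core Power overlaps Barre Intro, Kettlebell Power.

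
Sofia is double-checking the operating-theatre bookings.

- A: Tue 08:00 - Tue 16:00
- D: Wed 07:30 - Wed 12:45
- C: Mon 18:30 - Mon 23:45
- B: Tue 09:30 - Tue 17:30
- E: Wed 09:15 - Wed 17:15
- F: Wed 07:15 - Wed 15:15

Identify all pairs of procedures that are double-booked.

A & B, D & E, D & F, E & F

Two intervals overlap when each starts before the other ends.
Sorted by start: C, A, B, F, D, E.
A starts after C ends, so C has no further overlaps.
B starts before A ends → A and B overlap.
F starts after A ends, so A has no further overlaps.
F starts after B ends, so B has no further overlaps.
D starts before F ends → F and D overlap.
E starts before F ends → F and E overlap.
E starts before D ends → D and E overlap.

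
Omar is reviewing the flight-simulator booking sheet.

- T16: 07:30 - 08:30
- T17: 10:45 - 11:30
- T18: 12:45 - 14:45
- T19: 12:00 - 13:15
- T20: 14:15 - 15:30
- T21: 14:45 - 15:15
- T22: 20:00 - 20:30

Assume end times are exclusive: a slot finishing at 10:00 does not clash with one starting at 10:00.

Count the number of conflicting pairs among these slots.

Sorted by start: T16, T17, T19, T18, T20, T21, T22.
T17 starts after T16 ends; T16 is clear from here.
T19 starts after T17 ends; T17 is clear from here.
T18 starts before T19 ends → T19 and T18 overlap.
T20 starts after T19 ends; T19 is clear from here.
T20 starts before T18 ends → T18 and T20 overlap.
T21 starts exactly when T18 ends (back-to-back, no overlap); T18 is clear from here.
T21 starts before T20 ends → T20 and T21 overlap.
T22 starts after T20 ends.
T22 starts after T21 ends.
Overlapping pairs: T18 & T19, T18 & T20, T20 & T21 — 3 in total.

3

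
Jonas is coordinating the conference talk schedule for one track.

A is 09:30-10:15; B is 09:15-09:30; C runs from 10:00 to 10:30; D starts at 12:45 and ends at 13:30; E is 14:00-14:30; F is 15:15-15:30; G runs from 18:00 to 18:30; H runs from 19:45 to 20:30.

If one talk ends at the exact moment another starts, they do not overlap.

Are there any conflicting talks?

Yes

Sorted by start: B, A, C, D, E, F, G, H.
A starts exactly when B ends (back-to-back, no overlap), so nothing later overlaps B either.
C starts before A ends → A and C overlap.
That's a conflict, so the schedule is not conflict-free.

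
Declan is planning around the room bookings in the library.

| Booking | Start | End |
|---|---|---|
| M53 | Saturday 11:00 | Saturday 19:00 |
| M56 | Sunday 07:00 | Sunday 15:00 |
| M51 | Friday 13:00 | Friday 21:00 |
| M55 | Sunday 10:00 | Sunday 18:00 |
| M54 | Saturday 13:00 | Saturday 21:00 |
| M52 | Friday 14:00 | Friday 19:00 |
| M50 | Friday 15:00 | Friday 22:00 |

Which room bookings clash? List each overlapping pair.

Sorted by start: M51, M52, M50, M53, M54, M56, M55.
M52 starts before M51 ends → M51 and M52 overlap.
M50 starts before M51 ends → M51 and M50 overlap.
M53 starts after M51 ends — done with M51.
M50 starts before M52 ends → M52 and M50 overlap.
M53 starts after M52 ends — done with M52.
M53 starts after M50 ends — done with M50.
M54 starts before M53 ends → M53 and M54 overlap.
M56 starts after M53 ends — done with M53.
M56 starts after M54 ends — done with M54.
M55 starts before M56 ends → M56 and M55 overlap.

M50 & M51, M50 & M52, M51 & M52, M53 & M54, M55 & M56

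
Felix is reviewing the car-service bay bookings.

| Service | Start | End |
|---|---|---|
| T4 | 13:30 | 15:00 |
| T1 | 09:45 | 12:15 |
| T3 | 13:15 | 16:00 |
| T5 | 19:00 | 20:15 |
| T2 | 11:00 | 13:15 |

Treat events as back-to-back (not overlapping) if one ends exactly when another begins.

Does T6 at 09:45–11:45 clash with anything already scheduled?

T1: starts 09:45 before T6 ends 11:45, and ends 12:15 after T6 starts 09:45 → overlap.
T2: starts 11:00 before T6 ends 11:45, and ends 13:15 after T6 starts 09:45 → overlap.
T3: starts 13:15 at or after T6 ends 11:45 → clear.
T4: starts 13:30 at or after T6 ends 11:45 → clear.
T5: starts 19:00 at or after T6 ends 11:45 → clear.
T6 overlaps T1, T2.

Yes — it overlaps T1, T2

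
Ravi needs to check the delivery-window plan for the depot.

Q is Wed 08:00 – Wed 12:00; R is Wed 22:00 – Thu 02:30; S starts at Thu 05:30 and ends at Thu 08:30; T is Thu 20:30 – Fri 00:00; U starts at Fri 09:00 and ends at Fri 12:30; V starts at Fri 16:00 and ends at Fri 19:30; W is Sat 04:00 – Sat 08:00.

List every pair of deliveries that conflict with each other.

Sorted by start: Q, R, S, T, U, V, W.
R starts after Q ends — done with Q.
S starts after R ends — done with R.
T starts after S ends — done with S.
U starts after T ends — done with T.
V starts after U ends — done with U.
W starts after V ends.

none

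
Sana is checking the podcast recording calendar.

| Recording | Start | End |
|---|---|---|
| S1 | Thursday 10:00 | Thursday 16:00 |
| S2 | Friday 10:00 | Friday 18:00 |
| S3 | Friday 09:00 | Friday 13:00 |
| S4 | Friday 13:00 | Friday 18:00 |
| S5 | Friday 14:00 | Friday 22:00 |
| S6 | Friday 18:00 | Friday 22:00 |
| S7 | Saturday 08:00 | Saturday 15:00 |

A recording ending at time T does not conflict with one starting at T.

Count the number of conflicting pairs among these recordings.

Sorted by start: S1, S3, S2, S4, S5, S6, S7.
S3 starts after S1 ends; S1 is clear from here.
S2 starts before S3 ends → S3 and S2 overlap.
S4 starts exactly when S3 ends (back-to-back, no overlap); S3 is clear from here.
S4 starts before S2 ends → S2 and S4 overlap.
S5 starts before S2 ends → S2 and S5 overlap.
S6 starts exactly when S2 ends (back-to-back, no overlap); S2 is clear from here.
S5 starts before S4 ends → S4 and S5 overlap.
S6 starts exactly when S4 ends (back-to-back, no overlap); S4 is clear from here.
S6 starts before S5 ends → S5 and S6 overlap.
S7 starts after S5 ends.
S7 starts after S6 ends.
Overlapping pairs: S2 & S3, S2 & S4, S2 & S5, S4 & S5, S5 & S6 — 5 in total.

5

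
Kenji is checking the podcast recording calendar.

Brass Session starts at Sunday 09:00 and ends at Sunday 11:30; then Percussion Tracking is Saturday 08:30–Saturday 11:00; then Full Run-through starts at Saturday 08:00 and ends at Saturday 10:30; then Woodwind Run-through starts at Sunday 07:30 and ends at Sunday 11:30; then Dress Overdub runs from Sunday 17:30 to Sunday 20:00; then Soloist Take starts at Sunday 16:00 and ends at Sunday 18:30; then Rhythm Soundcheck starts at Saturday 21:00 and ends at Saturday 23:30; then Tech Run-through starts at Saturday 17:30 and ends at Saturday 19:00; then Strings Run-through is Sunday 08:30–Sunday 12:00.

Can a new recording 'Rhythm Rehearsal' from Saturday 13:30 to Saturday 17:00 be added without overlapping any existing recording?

Full Run-through: ends Saturday 10:30 at or before Rhythm Rehearsal starts Saturday 13:30 → clear.
Percussion Tracking: ends Saturday 11:00 at or before Rhythm Rehearsal starts Saturday 13:30 → clear.
Tech Run-through: starts Saturday 17:30 at or after Rhythm Rehearsal ends Saturday 17:00 → clear.
Rhythm Soundcheck: starts Saturday 21:00 at or after Rhythm Rehearsal ends Saturday 17:00 → clear.
Woodwind Run-through: starts Sunday 07:30 at or after Rhythm Rehearsal ends Saturday 17:00 → clear.
Strings Run-through: starts Sunday 08:30 at or after Rhythm Rehearsal ends Saturday 17:00 → clear.
Brass Session: starts Sunday 09:00 at or after Rhythm Rehearsal ends Saturday 17:00 → clear.
Soloist Take: starts Sunday 16:00 at or after Rhythm Rehearsal ends Saturday 17:00 → clear.
Dress Overdub: starts Sunday 17:30 at or after Rhythm Rehearsal ends Saturday 17:00 → clear.

Yes — the slot is free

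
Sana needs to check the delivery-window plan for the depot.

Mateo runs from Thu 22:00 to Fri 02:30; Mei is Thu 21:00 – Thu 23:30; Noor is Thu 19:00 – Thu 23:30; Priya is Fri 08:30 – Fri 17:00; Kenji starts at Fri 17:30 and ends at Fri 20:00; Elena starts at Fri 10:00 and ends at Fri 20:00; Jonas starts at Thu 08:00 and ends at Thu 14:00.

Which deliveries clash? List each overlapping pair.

Sorted by start: Jonas, Noor, Mei, Mateo, Priya, Elena, Kenji.
Noor starts after Jonas ends, so Jonas has no further overlaps.
Mei starts before Noor ends → Noor and Mei overlap.
Mateo starts before Noor ends → Noor and Mateo overlap.
Priya starts after Noor ends, so Noor has no further overlaps.
Mateo starts before Mei ends → Mei and Mateo overlap.
Priya starts after Mei ends, so Mei has no further overlaps.
Priya starts after Mateo ends, so Mateo has no further overlaps.
Elena starts before Priya ends → Priya and Elena overlap.
Kenji starts after Priya ends.
Kenji starts before Elena ends → Elena and Kenji overlap.

Elena & Kenji, Elena & Priya, Mateo & Mei, Mateo & Noor, Mei & Noor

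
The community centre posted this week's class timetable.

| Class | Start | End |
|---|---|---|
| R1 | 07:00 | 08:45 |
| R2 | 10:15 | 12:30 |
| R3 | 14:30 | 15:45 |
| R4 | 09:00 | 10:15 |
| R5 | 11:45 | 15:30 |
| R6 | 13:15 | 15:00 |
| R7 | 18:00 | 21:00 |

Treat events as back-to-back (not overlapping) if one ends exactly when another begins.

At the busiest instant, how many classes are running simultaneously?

Walk through starts and ends in time order (an end at T is processed before a start at T):
07:00 start R1 → 1
08:45 end R1 → 0
09:00 start R4 → 1
10:15 end R4 → 0
10:15 start R2 → 1
11:45 start R5 → 2
12:30 end R2 → 1
13:15 start R6 → 2
14:30 start R3 → 3
15:00 end R6 → 2
15:30 end R5 → 1
15:45 end R3 → 0
18:00 start R7 → 1
21:00 end R7 → 0
Peak is 3, at 14:30 (R3, R5, R6).

3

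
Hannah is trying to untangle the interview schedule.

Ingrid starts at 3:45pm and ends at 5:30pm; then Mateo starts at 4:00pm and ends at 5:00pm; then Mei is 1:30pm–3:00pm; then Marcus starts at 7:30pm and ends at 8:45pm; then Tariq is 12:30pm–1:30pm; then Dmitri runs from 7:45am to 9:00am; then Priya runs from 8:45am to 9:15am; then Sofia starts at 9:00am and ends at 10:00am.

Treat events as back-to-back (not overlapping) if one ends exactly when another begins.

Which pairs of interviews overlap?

Dmitri & Priya, Ingrid & Mateo, Priya & Sofia

Sorted by start: Dmitri, Priya, Sofia, Tariq, Mei, Ingrid, Mateo, Marcus.
Priya starts before Dmitri ends → Dmitri and Priya overlap.
Sofia starts exactly when Dmitri ends (back-to-back, no overlap) — done with Dmitri.
Sofia starts before Priya ends → Priya and Sofia overlap.
Tariq starts after Priya ends — done with Priya.
Tariq starts after Sofia ends — done with Sofia.
Mei starts exactly when Tariq ends (back-to-back, no overlap) — done with Tariq.
Ingrid starts after Mei ends — done with Mei.
Mateo starts before Ingrid ends → Ingrid and Mateo overlap.
Marcus starts after Ingrid ends.
Marcus starts after Mateo ends.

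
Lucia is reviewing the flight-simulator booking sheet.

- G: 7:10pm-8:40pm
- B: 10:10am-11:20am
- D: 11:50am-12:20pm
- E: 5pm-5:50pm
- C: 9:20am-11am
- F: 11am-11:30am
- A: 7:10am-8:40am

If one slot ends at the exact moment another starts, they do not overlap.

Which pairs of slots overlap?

B & C, B & F

Sorted by start: A, C, B, F, D, E, G.
C starts after A ends — done with A.
B starts before C ends → C and B overlap.
F starts exactly when C ends (back-to-back, no overlap) — done with C.
F starts before B ends → B and F overlap.
D starts after B ends — done with B.
D starts after F ends — done with F.
E starts after D ends — done with D.
G starts after E ends.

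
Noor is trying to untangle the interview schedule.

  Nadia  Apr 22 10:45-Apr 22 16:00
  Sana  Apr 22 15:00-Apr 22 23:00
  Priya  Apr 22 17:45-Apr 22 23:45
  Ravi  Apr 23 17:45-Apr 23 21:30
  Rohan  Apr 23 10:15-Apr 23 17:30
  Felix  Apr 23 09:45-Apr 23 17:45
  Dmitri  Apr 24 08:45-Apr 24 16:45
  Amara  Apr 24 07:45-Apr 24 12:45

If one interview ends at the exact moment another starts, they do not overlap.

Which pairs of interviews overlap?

Amara & Dmitri, Felix & Rohan, Nadia & Sana, Priya & Sana

Sorted by start: Nadia, Sana, Priya, Felix, Rohan, Ravi, Amara, Dmitri.
Sana starts before Nadia ends → Nadia and Sana overlap.
Priya starts after Nadia ends; Nadia is clear from here.
Priya starts before Sana ends → Sana and Priya overlap.
Felix starts after Sana ends; Sana is clear from here.
Felix starts after Priya ends; Priya is clear from here.
Rohan starts before Felix ends → Felix and Rohan overlap.
Ravi starts exactly when Felix ends (back-to-back, no overlap); Felix is clear from here.
Ravi starts after Rohan ends; Rohan is clear from here.
Amara starts after Ravi ends; Ravi is clear from here.
Dmitri starts before Amara ends → Amara and Dmitri overlap.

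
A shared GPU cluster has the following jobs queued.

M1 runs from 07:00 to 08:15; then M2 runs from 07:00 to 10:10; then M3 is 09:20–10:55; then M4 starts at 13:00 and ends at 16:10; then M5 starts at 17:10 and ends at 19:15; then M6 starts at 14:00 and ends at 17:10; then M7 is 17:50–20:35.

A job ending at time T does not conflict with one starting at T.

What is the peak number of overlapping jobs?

Sort all start/end points and keep a running count:
07:00 start M1 → 1
07:00 start M2 → 2
08:15 end M1 → 1
09:20 start M3 → 2
10:10 end M2 → 1
10:55 end M3 → 0
13:00 start M4 → 1
14:00 start M6 → 2
16:10 end M4 → 1
17:10 end M6 → 0
17:10 start M5 → 1
17:50 start M7 → 2
19:15 end M5 → 1
20:35 end M7 → 0
Peak is 2, at 07:00 (M1, M2).

2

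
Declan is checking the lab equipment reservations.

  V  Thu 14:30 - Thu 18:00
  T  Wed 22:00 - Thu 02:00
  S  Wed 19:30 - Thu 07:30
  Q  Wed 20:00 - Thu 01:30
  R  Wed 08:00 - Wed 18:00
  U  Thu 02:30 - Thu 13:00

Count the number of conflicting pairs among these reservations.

Sorted by start: R, S, Q, T, U, V.
S starts after R ends, so R has no further overlaps.
Q starts before S ends → S and Q overlap.
T starts before S ends → S and T overlap.
U starts before S ends → S and U overlap.
V starts after S ends.
T starts before Q ends → Q and T overlap.
U starts after Q ends, so Q has no further overlaps.
U starts after T ends, so T has no further overlaps.
V starts after U ends.
Overlapping pairs: Q & S, Q & T, S & T, S & U — 4 in total.

4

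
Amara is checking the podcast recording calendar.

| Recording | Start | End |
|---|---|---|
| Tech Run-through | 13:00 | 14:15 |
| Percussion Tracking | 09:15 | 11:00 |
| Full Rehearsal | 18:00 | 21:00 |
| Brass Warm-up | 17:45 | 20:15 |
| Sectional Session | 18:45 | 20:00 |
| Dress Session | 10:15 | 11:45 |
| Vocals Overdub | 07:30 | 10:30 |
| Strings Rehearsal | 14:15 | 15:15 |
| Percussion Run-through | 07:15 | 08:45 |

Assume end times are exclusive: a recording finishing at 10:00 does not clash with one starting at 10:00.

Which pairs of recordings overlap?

Sorted by start: Percussion Run-through, Vocals Overdub, Percussion Tracking, Dress Session, Tech Run-through, Strings Rehearsal, Brass Warm-up, Full Rehearsal, Sectional Session.
Vocals Overdub starts before Percussion Run-through ends → Percussion Run-through and Vocals Overdub overlap.
Percussion Tracking starts after Percussion Run-through ends; Percussion Run-through is clear from here.
Percussion Tracking starts before Vocals Overdub ends → Vocals Overdub and Percussion Tracking overlap.
Dress Session starts before Vocals Overdub ends → Vocals Overdub and Dress Session overlap.
Tech Run-through starts after Vocals Overdub ends; Vocals Overdub is clear from here.
Dress Session starts before Percussion Tracking ends → Percussion Tracking and Dress Session overlap.
Tech Run-through starts after Percussion Tracking ends; Percussion Tracking is clear from here.
Tech Run-through starts after Dress Session ends; Dress Session is clear from here.
Strings Rehearsal starts exactly when Tech Run-through ends (back-to-back, no overlap); Tech Run-through is clear from here.
Brass Warm-up starts after Strings Rehearsal ends; Strings Rehearsal is clear from here.
Full Rehearsal starts before Brass Warm-up ends → Brass Warm-up and Full Rehearsal overlap.
Sectional Session starts before Brass Warm-up ends → Brass Warm-up and Sectional Session overlap.
Sectional Session starts before Full Rehearsal ends → Full Rehearsal and Sectional Session overlap.

Brass Warm-up & Full Rehearsal, Brass Warm-up & Sectional Session, Dress Session & Percussion Tracking, Dress Session & Vocals Overdub, Full Rehearsal & Sectional Session, Percussion Run-through & Vocals Overdub, Percussion Tracking & Vocals Overdub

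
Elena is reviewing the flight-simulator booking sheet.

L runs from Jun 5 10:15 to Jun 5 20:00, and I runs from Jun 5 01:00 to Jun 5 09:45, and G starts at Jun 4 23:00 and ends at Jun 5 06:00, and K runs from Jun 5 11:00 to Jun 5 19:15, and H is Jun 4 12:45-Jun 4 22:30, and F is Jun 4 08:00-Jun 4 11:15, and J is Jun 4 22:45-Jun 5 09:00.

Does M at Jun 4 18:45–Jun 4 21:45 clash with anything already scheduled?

F: ends Jun 4 11:15 at or before M starts Jun 4 18:45 → clear.
H: starts Jun 4 12:45 before M ends Jun 4 21:45, and ends Jun 4 22:30 after M starts Jun 4 18:45 → overlap.
J: starts Jun 4 22:45 at or after M ends Jun 4 21:45 → clear.
G: starts Jun 4 23:00 at or after M ends Jun 4 21:45 → clear.
I: starts Jun 5 01:00 at or after M ends Jun 4 21:45 → clear.
L: starts Jun 5 10:15 at or after M ends Jun 4 21:45 → clear.
K: starts Jun 5 11:00 at or after M ends Jun 4 21:45 → clear.
M overlaps H.

Yes — it overlaps H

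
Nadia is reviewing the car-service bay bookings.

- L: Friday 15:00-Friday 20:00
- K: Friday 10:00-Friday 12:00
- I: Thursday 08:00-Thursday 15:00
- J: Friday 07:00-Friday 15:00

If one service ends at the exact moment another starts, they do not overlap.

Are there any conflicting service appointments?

Yes

Sorted by start: I, J, K, L.
J starts after I ends — done with I.
K starts before J ends → J and K overlap.
That's a conflict, so the schedule is not conflict-free.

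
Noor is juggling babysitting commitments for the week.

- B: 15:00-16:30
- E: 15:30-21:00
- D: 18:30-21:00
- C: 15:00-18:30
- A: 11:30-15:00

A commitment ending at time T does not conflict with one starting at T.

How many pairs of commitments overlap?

Sorted by start: A, B, C, E, D.
B starts exactly when A ends (back-to-back, no overlap), so A has no further overlaps.
C starts before B ends → B and C overlap.
E starts before B ends → B and E overlap.
D starts after B ends.
E starts before C ends → C and E overlap.
D starts exactly when C ends (back-to-back, no overlap).
D starts before E ends → E and D overlap.
Overlapping pairs: B & C, B & E, C & E, D & E — 4 in total.

4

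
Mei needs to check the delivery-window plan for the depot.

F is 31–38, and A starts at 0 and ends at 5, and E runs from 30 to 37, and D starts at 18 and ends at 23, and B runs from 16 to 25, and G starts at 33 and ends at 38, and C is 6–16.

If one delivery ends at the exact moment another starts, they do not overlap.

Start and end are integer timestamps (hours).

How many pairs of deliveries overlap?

4

Sorted by start: A, C, B, D, E, F, G.
C starts after A ends, so nothing later overlaps A either.
B starts exactly when C ends (back-to-back, no overlap), so nothing later overlaps C either.
D starts before B ends → B and D overlap.
E starts after B ends, so nothing later overlaps B either.
E starts after D ends, so nothing later overlaps D either.
F starts before E ends → E and F overlap.
G starts before E ends → E and G overlap.
G starts before F ends → F and G overlap.
Overlapping pairs: B & D, E & F, E & G, F & G — 4 in total.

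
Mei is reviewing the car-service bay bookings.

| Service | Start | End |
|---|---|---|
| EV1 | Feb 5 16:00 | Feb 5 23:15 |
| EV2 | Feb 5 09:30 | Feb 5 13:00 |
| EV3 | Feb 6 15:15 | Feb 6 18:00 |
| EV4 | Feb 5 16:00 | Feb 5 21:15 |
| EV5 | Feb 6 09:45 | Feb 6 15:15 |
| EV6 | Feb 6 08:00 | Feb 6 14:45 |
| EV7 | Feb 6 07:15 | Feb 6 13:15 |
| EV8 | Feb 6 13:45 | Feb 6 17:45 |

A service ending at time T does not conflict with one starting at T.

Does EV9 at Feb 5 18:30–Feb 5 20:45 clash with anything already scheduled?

Yes — it overlaps EV1, EV4

EV2: ends Feb 5 13:00 at or before EV9 starts Feb 5 18:30 → clear.
EV1: starts Feb 5 16:00 before EV9 ends Feb 5 20:45, and ends Feb 5 23:15 after EV9 starts Feb 5 18:30 → overlap.
EV4: starts Feb 5 16:00 before EV9 ends Feb 5 20:45, and ends Feb 5 21:15 after EV9 starts Feb 5 18:30 → overlap.
EV7: starts Feb 6 07:15 at or after EV9 ends Feb 5 20:45 → clear.
EV6: starts Feb 6 08:00 at or after EV9 ends Feb 5 20:45 → clear.
EV5: starts Feb 6 09:45 at or after EV9 ends Feb 5 20:45 → clear.
EV8: starts Feb 6 13:45 at or after EV9 ends Feb 5 20:45 → clear.
EV3: starts Feb 6 15:15 at or after EV9 ends Feb 5 20:45 → clear.
EV9 overlaps EV1, EV4.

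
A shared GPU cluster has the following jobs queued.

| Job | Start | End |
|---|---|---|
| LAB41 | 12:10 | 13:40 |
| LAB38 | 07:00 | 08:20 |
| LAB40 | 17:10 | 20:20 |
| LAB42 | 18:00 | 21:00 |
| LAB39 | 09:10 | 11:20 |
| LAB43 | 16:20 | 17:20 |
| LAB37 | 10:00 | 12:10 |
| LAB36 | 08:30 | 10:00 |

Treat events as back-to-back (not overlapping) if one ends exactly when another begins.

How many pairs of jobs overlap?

Two intervals overlap when each starts before the other ends.
Sorted by start: LAB38, LAB36, LAB39, LAB37, LAB41, LAB43, LAB40, LAB42.
LAB36 starts after LAB38 ends, so LAB38 has no further overlaps.
LAB39 starts before LAB36 ends → LAB36 and LAB39 overlap.
LAB37 starts exactly when LAB36 ends (back-to-back, no overlap), so LAB36 has no further overlaps.
LAB37 starts before LAB39 ends → LAB39 and LAB37 overlap.
LAB41 starts after LAB39 ends, so LAB39 has no further overlaps.
LAB41 starts exactly when LAB37 ends (back-to-back, no overlap), so LAB37 has no further overlaps.
LAB43 starts after LAB41 ends, so LAB41 has no further overlaps.
LAB40 starts before LAB43 ends → LAB43 and LAB40 overlap.
LAB42 starts after LAB43 ends.
LAB42 starts before LAB40 ends → LAB40 and LAB42 overlap.
Overlapping pairs: LAB36 & LAB39, LAB37 & LAB39, LAB40 & LAB42, LAB40 & LAB43 — 4 in total.

4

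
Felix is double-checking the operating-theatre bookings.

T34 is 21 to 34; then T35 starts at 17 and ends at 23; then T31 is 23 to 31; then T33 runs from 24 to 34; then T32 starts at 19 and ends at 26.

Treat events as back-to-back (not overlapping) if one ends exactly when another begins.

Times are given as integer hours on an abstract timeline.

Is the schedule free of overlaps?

Sorted by start: T35, T32, T34, T31, T33.
T32 starts before T35 ends → T35 and T32 overlap.
That's a conflict, so the schedule is not conflict-free.

No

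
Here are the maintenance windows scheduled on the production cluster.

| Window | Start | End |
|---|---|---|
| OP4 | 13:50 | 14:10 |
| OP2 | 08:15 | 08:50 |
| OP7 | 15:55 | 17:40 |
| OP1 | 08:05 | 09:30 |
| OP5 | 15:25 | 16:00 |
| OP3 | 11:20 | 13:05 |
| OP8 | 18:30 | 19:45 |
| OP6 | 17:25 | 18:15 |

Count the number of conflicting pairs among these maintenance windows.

Sorted by start: OP1, OP2, OP3, OP4, OP5, OP7, OP6, OP8.
OP2 starts before OP1 ends → OP1 and OP2 overlap.
OP3 starts after OP1 ends, so nothing later overlaps OP1 either.
OP3 starts after OP2 ends, so nothing later overlaps OP2 either.
OP4 starts after OP3 ends, so nothing later overlaps OP3 either.
OP5 starts after OP4 ends, so nothing later overlaps OP4 either.
OP7 starts before OP5 ends → OP5 and OP7 overlap.
OP6 starts after OP5 ends, so nothing later overlaps OP5 either.
OP6 starts before OP7 ends → OP7 and OP6 overlap.
OP8 starts after OP7 ends.
OP8 starts after OP6 ends.
Overlapping pairs: OP1 & OP2, OP5 & OP7, OP6 & OP7 — 3 in total.

3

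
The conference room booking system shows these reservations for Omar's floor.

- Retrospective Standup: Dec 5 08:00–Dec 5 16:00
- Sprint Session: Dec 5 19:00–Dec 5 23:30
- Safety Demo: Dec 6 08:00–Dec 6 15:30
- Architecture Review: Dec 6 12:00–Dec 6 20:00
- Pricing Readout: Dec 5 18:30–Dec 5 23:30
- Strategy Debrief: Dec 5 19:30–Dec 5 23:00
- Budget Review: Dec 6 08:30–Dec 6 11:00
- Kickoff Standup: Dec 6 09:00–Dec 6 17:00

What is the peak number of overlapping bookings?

Sweep the timeline, counting +1 at each start and −1 at each end (ends before starts at a tie):
Dec 5 08:00 start Retrospective Standup → 1
Dec 5 16:00 end Retrospective Standup → 0
Dec 5 18:30 start Pricing Readout → 1
Dec 5 19:00 start Sprint Session → 2
Dec 5 19:30 start Strategy Debrief → 3
Dec 5 23:00 end Strategy Debrief → 2
Dec 5 23:30 end Pricing Readout → 1
Dec 5 23:30 end Sprint Session → 0
Dec 6 08:00 start Safety Demo → 1
Dec 6 08:30 start Budget Review → 2
Dec 6 09:00 start Kickoff Standup → 3
Dec 6 11:00 end Budget Review → 2
Dec 6 12:00 start Architecture Review → 3
Dec 6 15:30 end Safety Demo → 2
Dec 6 17:00 end Kickoff Standup → 1
Dec 6 20:00 end Architecture Review → 0
Peak is 3, at Dec 5 19:30 (Pricing Readout, Sprint Session, Strategy Debrief).

3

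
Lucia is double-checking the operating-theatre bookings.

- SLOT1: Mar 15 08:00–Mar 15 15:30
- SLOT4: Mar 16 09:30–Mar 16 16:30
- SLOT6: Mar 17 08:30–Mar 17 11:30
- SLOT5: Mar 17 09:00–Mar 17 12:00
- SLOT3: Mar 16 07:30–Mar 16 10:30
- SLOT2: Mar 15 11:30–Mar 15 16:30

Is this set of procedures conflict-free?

No

Sorted by start: SLOT1, SLOT2, SLOT3, SLOT4, SLOT6, SLOT5.
SLOT2 starts before SLOT1 ends → SLOT1 and SLOT2 overlap.
That's a conflict, so the schedule is not conflict-free.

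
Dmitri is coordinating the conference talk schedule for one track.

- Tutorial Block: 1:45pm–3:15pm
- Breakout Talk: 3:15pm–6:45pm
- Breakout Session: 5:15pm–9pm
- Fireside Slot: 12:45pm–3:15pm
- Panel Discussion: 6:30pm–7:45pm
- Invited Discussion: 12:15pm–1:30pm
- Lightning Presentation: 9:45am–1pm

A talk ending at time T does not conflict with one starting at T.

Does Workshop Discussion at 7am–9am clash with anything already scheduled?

No — it doesn't clash with anything

Lightning Presentation: starts 9:45am at or after Workshop Discussion ends 9am → clear.
Invited Discussion: starts 12:15pm at or after Workshop Discussion ends 9am → clear.
Fireside Slot: starts 12:45pm at or after Workshop Discussion ends 9am → clear.
Tutorial Block: starts 1:45pm at or after Workshop Discussion ends 9am → clear.
Breakout Talk: starts 3:15pm at or after Workshop Discussion ends 9am → clear.
Breakout Session: starts 5:15pm at or after Workshop Discussion ends 9am → clear.
Panel Discussion: starts 6:30pm at or after Workshop Discussion ends 9am → clear.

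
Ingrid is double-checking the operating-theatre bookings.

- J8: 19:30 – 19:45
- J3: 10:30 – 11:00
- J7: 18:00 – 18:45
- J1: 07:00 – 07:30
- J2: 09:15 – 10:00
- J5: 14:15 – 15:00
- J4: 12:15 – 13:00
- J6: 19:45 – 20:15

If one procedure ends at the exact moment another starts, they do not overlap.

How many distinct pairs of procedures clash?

Two intervals overlap when each starts before the other ends.
Sorted by start: J1, J2, J3, J4, J5, J7, J8, J6.
J2 starts after J1 ends; J1 is clear from here.
J3 starts after J2 ends; J2 is clear from here.
J4 starts after J3 ends; J3 is clear from here.
J5 starts after J4 ends; J4 is clear from here.
J7 starts after J5 ends; J5 is clear from here.
J8 starts after J7 ends; J7 is clear from here.
J6 starts exactly when J8 ends (back-to-back, no overlap).
No pair overlaps.

0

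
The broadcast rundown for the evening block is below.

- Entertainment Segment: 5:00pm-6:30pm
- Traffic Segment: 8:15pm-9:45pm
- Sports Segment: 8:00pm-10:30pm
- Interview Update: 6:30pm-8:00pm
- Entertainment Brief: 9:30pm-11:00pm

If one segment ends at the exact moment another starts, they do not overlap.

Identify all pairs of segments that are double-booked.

Two intervals overlap when each starts before the other ends.
Sorted by start: Entertainment Segment, Interview Update, Sports Segment, Traffic Segment, Entertainment Brief.
Interview Update starts exactly when Entertainment Segment ends (back-to-back, no overlap), so nothing later overlaps Entertainment Segment either.
Sports Segment starts exactly when Interview Update ends (back-to-back, no overlap), so nothing later overlaps Interview Update either.
Traffic Segment starts before Sports Segment ends → Sports Segment and Traffic Segment overlap.
Entertainment Brief starts before Sports Segment ends → Sports Segment and Entertainment Brief overlap.
Entertainment Brief starts before Traffic Segment ends → Traffic Segment and Entertainment Brief overlap.

Entertainment Brief & Sports Segment, Entertainment Brief & Traffic Segment, Sports Segment & Traffic Segment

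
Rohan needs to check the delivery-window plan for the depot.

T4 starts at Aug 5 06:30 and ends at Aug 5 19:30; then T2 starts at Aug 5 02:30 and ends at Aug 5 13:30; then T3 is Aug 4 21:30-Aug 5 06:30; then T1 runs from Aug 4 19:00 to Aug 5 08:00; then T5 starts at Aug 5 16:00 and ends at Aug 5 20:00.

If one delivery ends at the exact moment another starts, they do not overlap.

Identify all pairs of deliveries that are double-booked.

Sorted by start: T1, T3, T2, T4, T5.
T3 starts before T1 ends → T1 and T3 overlap.
T2 starts before T1 ends → T1 and T2 overlap.
T4 starts before T1 ends → T1 and T4 overlap.
T5 starts after T1 ends.
T2 starts before T3 ends → T3 and T2 overlap.
T4 starts exactly when T3 ends (back-to-back, no overlap), so T3 has no further overlaps.
T4 starts before T2 ends → T2 and T4 overlap.
T5 starts after T2 ends.
T5 starts before T4 ends → T4 and T5 overlap.

T1 & T2, T1 & T3, T1 & T4, T2 & T3, T2 & T4, T4 & T5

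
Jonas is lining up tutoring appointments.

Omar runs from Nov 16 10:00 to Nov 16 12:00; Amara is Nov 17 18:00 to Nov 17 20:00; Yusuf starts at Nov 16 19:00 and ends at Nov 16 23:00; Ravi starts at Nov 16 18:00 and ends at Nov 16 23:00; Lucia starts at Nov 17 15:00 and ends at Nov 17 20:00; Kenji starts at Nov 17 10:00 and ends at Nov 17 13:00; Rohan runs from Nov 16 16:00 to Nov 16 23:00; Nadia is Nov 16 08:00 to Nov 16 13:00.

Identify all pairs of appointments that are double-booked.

Amara & Lucia, Nadia & Omar, Ravi & Rohan, Ravi & Yusuf, Rohan & Yusuf

Two intervals overlap when each starts before the other ends.
Sorted by start: Nadia, Omar, Rohan, Ravi, Yusuf, Kenji, Lucia, Amara.
Omar starts before Nadia ends → Nadia and Omar overlap.
Rohan starts after Nadia ends — done with Nadia.
Rohan starts after Omar ends — done with Omar.
Ravi starts before Rohan ends → Rohan and Ravi overlap.
Yusuf starts before Rohan ends → Rohan and Yusuf overlap.
Kenji starts after Rohan ends — done with Rohan.
Yusuf starts before Ravi ends → Ravi and Yusuf overlap.
Kenji starts after Ravi ends — done with Ravi.
Kenji starts after Yusuf ends — done with Yusuf.
Lucia starts after Kenji ends — done with Kenji.
Amara starts before Lucia ends → Lucia and Amara overlap.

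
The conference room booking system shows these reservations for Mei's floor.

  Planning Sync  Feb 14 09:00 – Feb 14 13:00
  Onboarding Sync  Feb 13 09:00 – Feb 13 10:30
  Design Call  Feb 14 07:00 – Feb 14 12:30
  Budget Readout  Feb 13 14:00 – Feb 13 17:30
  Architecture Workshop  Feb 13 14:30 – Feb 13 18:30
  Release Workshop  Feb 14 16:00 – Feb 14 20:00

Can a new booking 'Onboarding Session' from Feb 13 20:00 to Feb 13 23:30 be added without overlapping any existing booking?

Onboarding Sync: ends Feb 13 10:30 at or before Onboarding Session starts Feb 13 20:00 → clear.
Budget Readout: ends Feb 13 17:30 at or before Onboarding Session starts Feb 13 20:00 → clear.
Architecture Workshop: ends Feb 13 18:30 at or before Onboarding Session starts Feb 13 20:00 → clear.
Design Call: starts Feb 14 07:00 at or after Onboarding Session ends Feb 13 23:30 → clear.
Planning Sync: starts Feb 14 09:00 at or after Onboarding Session ends Feb 13 23:30 → clear.
Release Workshop: starts Feb 14 16:00 at or after Onboarding Session ends Feb 13 23:30 → clear.

Yes — the slot is free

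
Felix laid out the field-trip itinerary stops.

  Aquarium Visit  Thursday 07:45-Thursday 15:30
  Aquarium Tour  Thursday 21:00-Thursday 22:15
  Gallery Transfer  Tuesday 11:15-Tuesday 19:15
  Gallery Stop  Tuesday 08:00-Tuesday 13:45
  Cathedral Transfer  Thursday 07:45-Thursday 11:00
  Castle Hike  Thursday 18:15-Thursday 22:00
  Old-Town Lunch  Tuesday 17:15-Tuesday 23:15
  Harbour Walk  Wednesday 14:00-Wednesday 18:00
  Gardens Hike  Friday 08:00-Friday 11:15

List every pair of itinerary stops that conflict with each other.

Aquarium Tour & Castle Hike, Aquarium Visit & Cathedral Transfer, Gallery Stop & Gallery Transfer, Gallery Transfer & Old-Town Lunch

Sorted by start: Gallery Stop, Gallery Transfer, Old-Town Lunch, Harbour Walk, Aquarium Visit, Cathedral Transfer, Castle Hike, Aquarium Tour, Gardens Hike.
Gallery Transfer starts before Gallery Stop ends → Gallery Stop and Gallery Transfer overlap.
Old-Town Lunch starts after Gallery Stop ends — done with Gallery Stop.
Old-Town Lunch starts before Gallery Transfer ends → Gallery Transfer and Old-Town Lunch overlap.
Harbour Walk starts after Gallery Transfer ends — done with Gallery Transfer.
Harbour Walk starts after Old-Town Lunch ends — done with Old-Town Lunch.
Aquarium Visit starts after Harbour Walk ends — done with Harbour Walk.
Cathedral Transfer starts before Aquarium Visit ends → Aquarium Visit and Cathedral Transfer overlap.
Castle Hike starts after Aquarium Visit ends — done with Aquarium Visit.
Castle Hike starts after Cathedral Transfer ends — done with Cathedral Transfer.
Aquarium Tour starts before Castle Hike ends → Castle Hike and Aquarium Tour overlap.
Gardens Hike starts after Castle Hike ends.
Gardens Hike starts after Aquarium Tour ends.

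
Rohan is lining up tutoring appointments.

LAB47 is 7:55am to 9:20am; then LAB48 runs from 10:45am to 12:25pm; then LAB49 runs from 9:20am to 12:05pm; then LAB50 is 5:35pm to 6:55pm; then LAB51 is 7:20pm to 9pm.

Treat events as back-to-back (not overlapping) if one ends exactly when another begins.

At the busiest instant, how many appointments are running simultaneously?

2

Walk through starts and ends in time order (an end at T is processed before a start at T):
7:55am start LAB47 → 1
9:20am end LAB47 → 0
9:20am start LAB49 → 1
10:45am start LAB48 → 2
12:05pm end LAB49 → 1
12:25pm end LAB48 → 0
5:35pm start LAB50 → 1
6:55pm end LAB50 → 0
7:20pm start LAB51 → 1
9pm end LAB51 → 0
Peak is 2, at 10:45am (LAB48, LAB49).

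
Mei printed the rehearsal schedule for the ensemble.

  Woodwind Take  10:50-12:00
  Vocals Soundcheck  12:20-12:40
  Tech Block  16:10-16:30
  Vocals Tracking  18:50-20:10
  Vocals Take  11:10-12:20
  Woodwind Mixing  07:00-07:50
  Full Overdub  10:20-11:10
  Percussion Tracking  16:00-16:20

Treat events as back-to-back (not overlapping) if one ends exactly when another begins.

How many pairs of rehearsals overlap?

Sorted by start: Woodwind Mixing, Full Overdub, Woodwind Take, Vocals Take, Vocals Soundcheck, Percussion Tracking, Tech Block, Vocals Tracking.
Full Overdub starts after Woodwind Mixing ends, so Woodwind Mixing has no further overlaps.
Woodwind Take starts before Full Overdub ends → Full Overdub and Woodwind Take overlap.
Vocals Take starts exactly when Full Overdub ends (back-to-back, no overlap), so Full Overdub has no further overlaps.
Vocals Take starts before Woodwind Take ends → Woodwind Take and Vocals Take overlap.
Vocals Soundcheck starts after Woodwind Take ends, so Woodwind Take has no further overlaps.
Vocals Soundcheck starts exactly when Vocals Take ends (back-to-back, no overlap), so Vocals Take has no further overlaps.
Percussion Tracking starts after Vocals Soundcheck ends, so Vocals Soundcheck has no further overlaps.
Tech Block starts before Percussion Tracking ends → Percussion Tracking and Tech Block overlap.
Vocals Tracking starts after Percussion Tracking ends.
Vocals Tracking starts after Tech Block ends.
Overlapping pairs: Full Overdub & Woodwind Take, Percussion Tracking & Tech Block, Vocals Take & Woodwind Take — 3 in total.

3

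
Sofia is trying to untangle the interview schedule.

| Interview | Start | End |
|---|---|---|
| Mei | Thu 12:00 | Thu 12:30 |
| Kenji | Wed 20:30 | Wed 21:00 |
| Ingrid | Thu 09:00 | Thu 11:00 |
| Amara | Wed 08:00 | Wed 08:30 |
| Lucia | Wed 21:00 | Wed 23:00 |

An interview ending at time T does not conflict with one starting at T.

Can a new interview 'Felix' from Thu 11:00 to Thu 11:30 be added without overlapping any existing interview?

Amara: ends Wed 08:30 at or before Felix starts Thu 11:00 → clear.
Kenji: ends Wed 21:00 at or before Felix starts Thu 11:00 → clear.
Lucia: ends Wed 23:00 at or before Felix starts Thu 11:00 → clear.
Ingrid: ends Thu 11:00 at or before Felix starts Thu 11:00 → clear.
Mei: starts Thu 12:00 at or after Felix ends Thu 11:30 → clear.

Yes — the slot is free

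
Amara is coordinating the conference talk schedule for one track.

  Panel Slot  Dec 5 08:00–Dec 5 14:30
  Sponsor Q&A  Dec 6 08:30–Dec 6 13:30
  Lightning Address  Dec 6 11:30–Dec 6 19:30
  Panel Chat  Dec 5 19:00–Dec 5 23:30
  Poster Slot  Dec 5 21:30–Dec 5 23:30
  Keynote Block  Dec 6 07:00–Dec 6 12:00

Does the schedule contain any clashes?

Check each pair: they overlap iff neither finishes before the other starts.
Sorted by start: Panel Slot, Panel Chat, Poster Slot, Keynote Block, Sponsor Q&A, Lightning Address.
Panel Chat starts after Panel Slot ends, so nothing later overlaps Panel Slot either.
Poster Slot starts before Panel Chat ends → Panel Chat and Poster Slot overlap.
That's a conflict, so the schedule is not conflict-free.

Yes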